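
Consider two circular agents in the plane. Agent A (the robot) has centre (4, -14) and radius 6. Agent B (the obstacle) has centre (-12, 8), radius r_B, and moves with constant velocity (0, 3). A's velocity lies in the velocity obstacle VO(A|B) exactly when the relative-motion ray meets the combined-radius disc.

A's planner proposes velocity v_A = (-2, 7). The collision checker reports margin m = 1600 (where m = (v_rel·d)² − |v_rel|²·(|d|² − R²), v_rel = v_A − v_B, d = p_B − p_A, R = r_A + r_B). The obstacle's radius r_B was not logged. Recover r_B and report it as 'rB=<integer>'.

m = 1600
d = (-16, 22);  v_rel = (-2, 4),  |v_rel|² = 20
v_rel×d = (-2)·(22) − (4)·(-16) = 20
since m = R²·20 − 20²:  R² = (400 + 1600) / 20 = 100
R = √100 = 10  ⇒  r_B = 10 − 6 = 4

rB=4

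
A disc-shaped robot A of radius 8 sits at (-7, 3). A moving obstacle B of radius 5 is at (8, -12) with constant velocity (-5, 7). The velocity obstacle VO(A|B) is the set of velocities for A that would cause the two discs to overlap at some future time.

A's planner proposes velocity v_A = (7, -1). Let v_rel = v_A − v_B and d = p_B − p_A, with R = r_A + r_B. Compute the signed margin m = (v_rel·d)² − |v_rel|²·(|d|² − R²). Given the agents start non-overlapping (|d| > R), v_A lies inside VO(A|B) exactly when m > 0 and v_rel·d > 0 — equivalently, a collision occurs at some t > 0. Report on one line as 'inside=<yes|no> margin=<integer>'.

d = (15, -15),  |d|² = 450;  R = 8+5 = 13,  c = 450−13² = 281
v_rel = (12, -8),  |v_rel|² = 208;  v_rel·d = (12)·(15) + (-8)·(-15) = 300
208·t² − 600·t + 281 = 0  ⇒  m = 300² − 208·281 = 31552
m = 31552 > 0,  v_rel·d = 300 > 0  ⇒  inside

inside=yes margin=31552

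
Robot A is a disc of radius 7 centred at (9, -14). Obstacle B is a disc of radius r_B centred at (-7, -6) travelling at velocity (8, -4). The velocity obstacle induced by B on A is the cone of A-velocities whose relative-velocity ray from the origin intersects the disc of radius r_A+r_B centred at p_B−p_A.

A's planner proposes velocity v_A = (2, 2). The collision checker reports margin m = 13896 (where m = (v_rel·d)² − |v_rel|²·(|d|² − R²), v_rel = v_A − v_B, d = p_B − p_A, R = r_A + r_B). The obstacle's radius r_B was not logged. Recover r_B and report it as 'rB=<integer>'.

m = 13896
d = (-16, 8);  v_rel = (-6, 6),  |v_rel|² = 72
v_rel×d = (-6)·(8) − (6)·(-16) = 48
since m = R²·72 − 48²:  R² = (2304 + 13896) / 72 = 225
R = √225 = 15  ⇒  r_B = 15 − 7 = 8

rB=8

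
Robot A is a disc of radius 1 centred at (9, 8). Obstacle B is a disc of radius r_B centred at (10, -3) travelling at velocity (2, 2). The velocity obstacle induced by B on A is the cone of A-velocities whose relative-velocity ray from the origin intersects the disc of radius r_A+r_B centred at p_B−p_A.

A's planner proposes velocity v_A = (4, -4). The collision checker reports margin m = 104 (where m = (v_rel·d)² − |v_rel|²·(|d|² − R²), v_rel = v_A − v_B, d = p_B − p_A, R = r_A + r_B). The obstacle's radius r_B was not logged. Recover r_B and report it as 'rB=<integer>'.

m = 104
d = (1, -11);  v_rel = (2, -6),  |v_rel|² = 40
v_rel×d = (2)·(-11) − (-6)·(1) = -16
since m = R²·40 − (-16)²:  R² = (256 + 104) / 40 = 9
R = √9 = 3  ⇒  r_B = 3 − 1 = 2

rB=2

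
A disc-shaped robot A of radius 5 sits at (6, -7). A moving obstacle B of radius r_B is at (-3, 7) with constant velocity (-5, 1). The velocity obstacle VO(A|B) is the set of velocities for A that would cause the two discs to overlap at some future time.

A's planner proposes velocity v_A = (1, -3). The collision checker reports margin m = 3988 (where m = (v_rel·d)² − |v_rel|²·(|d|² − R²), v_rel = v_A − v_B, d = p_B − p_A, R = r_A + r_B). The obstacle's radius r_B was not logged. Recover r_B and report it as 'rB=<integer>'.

m = 3988
d = (-9, 14);  v_rel = (6, -4),  |v_rel|² = 52
v_rel×d = (6)·(14) − (-4)·(-9) = 48
since m = R²·52 − 48²:  R² = (2304 + 3988) / 52 = 121
R = √121 = 11  ⇒  r_B = 11 − 5 = 6

rB=6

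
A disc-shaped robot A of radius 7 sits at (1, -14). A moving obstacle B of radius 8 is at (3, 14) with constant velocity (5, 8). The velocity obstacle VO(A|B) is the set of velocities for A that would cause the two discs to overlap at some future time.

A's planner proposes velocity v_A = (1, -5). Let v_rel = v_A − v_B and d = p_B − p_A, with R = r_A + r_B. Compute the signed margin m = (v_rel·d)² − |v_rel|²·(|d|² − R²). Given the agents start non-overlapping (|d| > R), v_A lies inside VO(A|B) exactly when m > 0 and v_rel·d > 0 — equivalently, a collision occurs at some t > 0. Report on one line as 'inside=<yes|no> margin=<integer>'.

d = (2, 28),  |d|² = 788;  R = 7+8 = 15,  c = 788−15² = 563
v_rel = (-4, -13),  |v_rel|² = 185;  v_rel·d = (-4)·(2) + (-13)·(28) = -372
185·t² + 744·t + 563 = 0  ⇒  m = (-372)² − 185·563 = 34229
m = 34229 > 0,  v_rel·d = -372 < 0  ⇒  outside

inside=no margin=34229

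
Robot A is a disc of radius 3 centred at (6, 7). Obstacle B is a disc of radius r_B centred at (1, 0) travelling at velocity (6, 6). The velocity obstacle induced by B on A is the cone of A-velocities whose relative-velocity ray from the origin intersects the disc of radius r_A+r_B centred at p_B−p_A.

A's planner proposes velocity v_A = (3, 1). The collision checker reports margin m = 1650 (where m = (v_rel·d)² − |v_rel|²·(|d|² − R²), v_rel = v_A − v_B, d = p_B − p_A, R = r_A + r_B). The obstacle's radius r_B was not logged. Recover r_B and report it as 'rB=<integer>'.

m = 1650
d = (-5, -7);  v_rel = (-3, -5),  |v_rel|² = 34
v_rel×d = (-3)·(-7) − (-5)·(-5) = -4
since m = R²·34 − (-4)²:  R² = (16 + 1650) / 34 = 49
R = √49 = 7  ⇒  r_B = 7 − 3 = 4

rB=4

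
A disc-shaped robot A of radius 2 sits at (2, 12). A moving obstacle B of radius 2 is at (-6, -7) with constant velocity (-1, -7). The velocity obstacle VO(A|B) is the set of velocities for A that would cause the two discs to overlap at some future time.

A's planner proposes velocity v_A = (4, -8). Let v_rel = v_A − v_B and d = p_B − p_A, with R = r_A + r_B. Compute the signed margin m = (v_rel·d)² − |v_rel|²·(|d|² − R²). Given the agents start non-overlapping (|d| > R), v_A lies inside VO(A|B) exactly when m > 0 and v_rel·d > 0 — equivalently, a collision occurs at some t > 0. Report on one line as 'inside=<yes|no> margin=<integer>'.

d = (-8, -19),  |d|² = 425;  R = 2+2 = 4,  c = 425−4² = 409
v_rel = (5, -1),  |v_rel|² = 26;  v_rel·d = (5)·(-8) + (-1)·(-19) = -21
26·t² + 42·t + 409 = 0  ⇒  m = (-21)² − 26·409 = -10193
m = -10193 < 0,  v_rel·d = -21 < 0  ⇒  outside

inside=no margin=-10193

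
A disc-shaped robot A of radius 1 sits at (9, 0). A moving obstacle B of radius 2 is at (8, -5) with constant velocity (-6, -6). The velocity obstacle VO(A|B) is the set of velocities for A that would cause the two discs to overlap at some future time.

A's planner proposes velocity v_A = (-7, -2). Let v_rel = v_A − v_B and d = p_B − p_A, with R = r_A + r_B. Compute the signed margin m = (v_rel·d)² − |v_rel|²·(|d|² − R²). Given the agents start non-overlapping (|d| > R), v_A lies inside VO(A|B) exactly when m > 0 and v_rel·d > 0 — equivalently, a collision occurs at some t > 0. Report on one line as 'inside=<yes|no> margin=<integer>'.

d = (-1, -5),  |d|² = 26;  R = 1+2 = 3,  c = 26−3² = 17
v_rel = (-1, 4),  |v_rel|² = 17;  v_rel·d = (-1)·(-1) + (4)·(-5) = -19
17·t² + 38·t + 17 = 0  ⇒  m = (-19)² − 17·17 = 72
m = 72 > 0,  v_rel·d = -19 < 0  ⇒  outside

inside=no margin=72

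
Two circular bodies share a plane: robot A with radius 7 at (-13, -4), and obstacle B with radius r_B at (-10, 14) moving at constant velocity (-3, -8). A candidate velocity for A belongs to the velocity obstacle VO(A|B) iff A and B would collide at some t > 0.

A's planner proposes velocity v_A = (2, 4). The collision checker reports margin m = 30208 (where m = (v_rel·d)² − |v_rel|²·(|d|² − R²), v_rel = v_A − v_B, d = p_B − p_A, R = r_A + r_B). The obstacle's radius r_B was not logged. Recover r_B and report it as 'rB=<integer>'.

m = 30208
d = (3, 18);  v_rel = (5, 12),  |v_rel|² = 169
v_rel×d = (5)·(18) − (12)·(3) = 54
since m = R²·169 − 54²:  R² = (2916 + 30208) / 169 = 196
R = √196 = 14  ⇒  r_B = 14 − 7 = 7

rB=7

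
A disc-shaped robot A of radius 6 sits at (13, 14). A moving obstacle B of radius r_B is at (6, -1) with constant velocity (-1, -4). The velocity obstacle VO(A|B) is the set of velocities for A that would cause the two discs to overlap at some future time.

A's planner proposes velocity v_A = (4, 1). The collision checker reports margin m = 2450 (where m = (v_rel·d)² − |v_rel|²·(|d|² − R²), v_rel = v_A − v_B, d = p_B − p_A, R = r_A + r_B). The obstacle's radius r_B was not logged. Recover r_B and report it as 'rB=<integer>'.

m = 2450
d = (-7, -15);  v_rel = (5, 5),  |v_rel|² = 50
v_rel×d = (5)·(-15) − (5)·(-7) = -40
since m = R²·50 − (-40)²:  R² = (1600 + 2450) / 50 = 81
R = √81 = 9  ⇒  r_B = 9 − 6 = 3

rB=3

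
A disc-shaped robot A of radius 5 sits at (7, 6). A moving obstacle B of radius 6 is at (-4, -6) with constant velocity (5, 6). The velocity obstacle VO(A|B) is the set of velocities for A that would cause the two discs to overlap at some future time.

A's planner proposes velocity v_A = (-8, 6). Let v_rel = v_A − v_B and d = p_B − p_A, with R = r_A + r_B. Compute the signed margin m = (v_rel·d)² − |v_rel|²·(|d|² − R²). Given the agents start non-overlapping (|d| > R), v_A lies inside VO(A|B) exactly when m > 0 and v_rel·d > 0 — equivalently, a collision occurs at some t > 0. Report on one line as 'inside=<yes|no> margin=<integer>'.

d = (-11, -12),  |d|² = 265;  R = 5+6 = 11,  c = 265−11² = 144
v_rel = (-13, 0),  |v_rel|² = 169;  v_rel·d = (-13)·(-11) + (0)·(-12) = 143
169·t² − 286·t + 144 = 0  ⇒  m = 143² − 169·144 = -3887
m = -3887 < 0,  v_rel·d = 143 > 0  ⇒  outside

inside=no margin=-3887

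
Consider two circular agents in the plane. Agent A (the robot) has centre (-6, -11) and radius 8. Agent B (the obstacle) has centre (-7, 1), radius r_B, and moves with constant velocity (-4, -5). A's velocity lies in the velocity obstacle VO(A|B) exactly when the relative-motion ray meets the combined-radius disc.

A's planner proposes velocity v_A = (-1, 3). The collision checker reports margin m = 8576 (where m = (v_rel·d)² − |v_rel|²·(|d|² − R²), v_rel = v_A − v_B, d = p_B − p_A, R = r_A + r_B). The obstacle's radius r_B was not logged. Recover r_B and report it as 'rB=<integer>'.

m = 8576
d = (-1, 12);  v_rel = (3, 8),  |v_rel|² = 73
v_rel×d = (3)·(12) − (8)·(-1) = 44
since m = R²·73 − 44²:  R² = (1936 + 8576) / 73 = 144
R = √144 = 12  ⇒  r_B = 12 − 8 = 4

rB=4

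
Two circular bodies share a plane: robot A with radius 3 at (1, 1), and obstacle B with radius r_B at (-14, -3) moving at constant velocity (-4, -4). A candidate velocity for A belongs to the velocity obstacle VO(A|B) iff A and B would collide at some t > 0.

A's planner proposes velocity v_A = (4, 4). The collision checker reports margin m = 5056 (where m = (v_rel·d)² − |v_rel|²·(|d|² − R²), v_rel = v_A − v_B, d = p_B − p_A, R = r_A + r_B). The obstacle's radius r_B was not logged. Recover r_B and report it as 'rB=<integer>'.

m = 5056
d = (-15, -4);  v_rel = (8, 8),  |v_rel|² = 128
v_rel×d = (8)·(-4) − (8)·(-15) = 88
since m = R²·128 − 88²:  R² = (7744 + 5056) / 128 = 100
R = √100 = 10  ⇒  r_B = 10 − 3 = 7

rB=7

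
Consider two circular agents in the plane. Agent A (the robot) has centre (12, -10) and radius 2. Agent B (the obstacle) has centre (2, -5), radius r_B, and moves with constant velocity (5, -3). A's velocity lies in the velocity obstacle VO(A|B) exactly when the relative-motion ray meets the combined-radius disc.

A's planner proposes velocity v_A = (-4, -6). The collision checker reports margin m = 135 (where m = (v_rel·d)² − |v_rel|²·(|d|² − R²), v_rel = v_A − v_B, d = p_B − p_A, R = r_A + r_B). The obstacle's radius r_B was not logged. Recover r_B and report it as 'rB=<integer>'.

m = 135
d = (-10, 5);  v_rel = (-9, -3),  |v_rel|² = 90
v_rel×d = (-9)·(5) − (-3)·(-10) = -75
since m = R²·90 − (-75)²:  R² = (5625 + 135) / 90 = 64
R = √64 = 8  ⇒  r_B = 8 − 2 = 6

rB=6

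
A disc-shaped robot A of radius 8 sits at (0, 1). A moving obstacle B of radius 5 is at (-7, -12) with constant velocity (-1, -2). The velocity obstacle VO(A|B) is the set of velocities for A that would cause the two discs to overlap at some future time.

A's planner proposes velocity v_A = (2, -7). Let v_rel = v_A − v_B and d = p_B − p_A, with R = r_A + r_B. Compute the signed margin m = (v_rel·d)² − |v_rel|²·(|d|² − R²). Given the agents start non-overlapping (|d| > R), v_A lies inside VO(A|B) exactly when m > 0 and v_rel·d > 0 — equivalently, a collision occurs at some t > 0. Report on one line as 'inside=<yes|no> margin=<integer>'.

d = (-7, -13),  |d|² = 218;  R = 8+5 = 13,  c = 218−13² = 49
v_rel = (3, -5),  |v_rel|² = 34;  v_rel·d = (3)·(-7) + (-5)·(-13) = 44
34·t² − 88·t + 49 = 0  ⇒  m = 44² − 34·49 = 270
m = 270 > 0,  v_rel·d = 44 > 0  ⇒  inside

inside=yes margin=270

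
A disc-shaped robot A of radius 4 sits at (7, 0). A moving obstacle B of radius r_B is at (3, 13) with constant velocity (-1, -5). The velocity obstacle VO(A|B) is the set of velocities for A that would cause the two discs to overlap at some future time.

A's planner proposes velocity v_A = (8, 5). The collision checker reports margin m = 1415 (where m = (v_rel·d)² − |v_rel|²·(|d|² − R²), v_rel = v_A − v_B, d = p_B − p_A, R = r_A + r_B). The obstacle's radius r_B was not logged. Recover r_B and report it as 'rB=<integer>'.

m = 1415
d = (-4, 13);  v_rel = (9, 10),  |v_rel|² = 181
v_rel×d = (9)·(13) − (10)·(-4) = 157
since m = R²·181 − 157²:  R² = (24649 + 1415) / 181 = 144
R = √144 = 12  ⇒  r_B = 12 − 4 = 8

rB=8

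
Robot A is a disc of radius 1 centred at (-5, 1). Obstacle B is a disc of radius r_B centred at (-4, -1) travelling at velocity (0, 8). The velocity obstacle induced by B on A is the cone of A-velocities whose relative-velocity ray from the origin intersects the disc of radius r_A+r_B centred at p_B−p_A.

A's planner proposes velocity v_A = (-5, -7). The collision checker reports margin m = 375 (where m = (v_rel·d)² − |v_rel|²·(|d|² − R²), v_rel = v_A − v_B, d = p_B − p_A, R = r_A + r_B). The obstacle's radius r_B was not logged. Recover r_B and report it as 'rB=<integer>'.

m = 375
d = (1, -2);  v_rel = (-5, -15),  |v_rel|² = 250
v_rel×d = (-5)·(-2) − (-15)·(1) = 25
since m = R²·250 − 25²:  R² = (625 + 375) / 250 = 4
R = √4 = 2  ⇒  r_B = 2 − 1 = 1

rB=1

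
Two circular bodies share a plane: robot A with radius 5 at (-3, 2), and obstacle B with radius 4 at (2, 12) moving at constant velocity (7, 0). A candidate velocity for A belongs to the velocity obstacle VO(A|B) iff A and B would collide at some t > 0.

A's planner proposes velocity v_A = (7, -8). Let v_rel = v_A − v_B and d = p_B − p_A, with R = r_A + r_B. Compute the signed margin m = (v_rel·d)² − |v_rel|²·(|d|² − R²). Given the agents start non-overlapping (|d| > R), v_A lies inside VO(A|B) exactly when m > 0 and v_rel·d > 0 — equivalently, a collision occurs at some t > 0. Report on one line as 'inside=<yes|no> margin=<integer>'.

d = (5, 10),  |d|² = 125;  R = 5+4 = 9,  c = 125−9² = 44
v_rel = (0, -8),  |v_rel|² = 64;  v_rel·d = (0)·(5) + (-8)·(10) = -80
64·t² + 160·t + 44 = 0  ⇒  m = (-80)² − 64·44 = 3584
m = 3584 > 0,  v_rel·d = -80 < 0  ⇒  outside

inside=no margin=3584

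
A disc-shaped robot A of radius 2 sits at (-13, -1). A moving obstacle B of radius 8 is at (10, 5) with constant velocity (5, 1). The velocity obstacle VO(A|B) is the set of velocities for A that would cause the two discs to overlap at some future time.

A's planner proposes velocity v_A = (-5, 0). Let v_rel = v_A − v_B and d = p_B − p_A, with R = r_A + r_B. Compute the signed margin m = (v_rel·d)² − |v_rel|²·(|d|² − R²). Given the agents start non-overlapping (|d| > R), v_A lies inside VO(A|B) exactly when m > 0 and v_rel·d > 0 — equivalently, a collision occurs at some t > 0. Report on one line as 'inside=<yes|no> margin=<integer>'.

d = (23, 6),  |d|² = 565;  R = 2+8 = 10,  c = 565−10² = 465
v_rel = (-10, -1),  |v_rel|² = 101;  v_rel·d = (-10)·(23) + (-1)·(6) = -236
101·t² + 472·t + 465 = 0  ⇒  m = (-236)² − 101·465 = 8731
m = 8731 > 0,  v_rel·d = -236 < 0  ⇒  outside

inside=no margin=8731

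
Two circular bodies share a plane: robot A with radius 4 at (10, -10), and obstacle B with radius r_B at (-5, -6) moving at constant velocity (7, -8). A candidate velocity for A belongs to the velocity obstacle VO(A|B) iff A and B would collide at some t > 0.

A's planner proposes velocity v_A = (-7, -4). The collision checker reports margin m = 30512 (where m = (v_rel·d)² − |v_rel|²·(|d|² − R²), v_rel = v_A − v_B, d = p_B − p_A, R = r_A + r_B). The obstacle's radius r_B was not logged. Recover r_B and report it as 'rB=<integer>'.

m = 30512
d = (-15, 4);  v_rel = (-14, 4),  |v_rel|² = 212
v_rel×d = (-14)·(4) − (4)·(-15) = 4
since m = R²·212 − 4²:  R² = (16 + 30512) / 212 = 144
R = √144 = 12  ⇒  r_B = 12 − 4 = 8

rB=8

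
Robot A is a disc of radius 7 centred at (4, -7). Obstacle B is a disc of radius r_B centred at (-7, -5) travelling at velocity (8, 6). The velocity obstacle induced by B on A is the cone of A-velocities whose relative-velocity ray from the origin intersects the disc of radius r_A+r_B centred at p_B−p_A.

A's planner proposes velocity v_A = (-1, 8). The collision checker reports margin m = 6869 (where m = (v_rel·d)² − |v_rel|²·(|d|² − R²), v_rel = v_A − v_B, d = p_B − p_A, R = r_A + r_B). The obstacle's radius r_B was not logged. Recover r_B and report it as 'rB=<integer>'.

m = 6869
d = (-11, 2);  v_rel = (-9, 2),  |v_rel|² = 85
v_rel×d = (-9)·(2) − (2)·(-11) = 4
since m = R²·85 − 4²:  R² = (16 + 6869) / 85 = 81
R = √81 = 9  ⇒  r_B = 9 − 7 = 2

rB=2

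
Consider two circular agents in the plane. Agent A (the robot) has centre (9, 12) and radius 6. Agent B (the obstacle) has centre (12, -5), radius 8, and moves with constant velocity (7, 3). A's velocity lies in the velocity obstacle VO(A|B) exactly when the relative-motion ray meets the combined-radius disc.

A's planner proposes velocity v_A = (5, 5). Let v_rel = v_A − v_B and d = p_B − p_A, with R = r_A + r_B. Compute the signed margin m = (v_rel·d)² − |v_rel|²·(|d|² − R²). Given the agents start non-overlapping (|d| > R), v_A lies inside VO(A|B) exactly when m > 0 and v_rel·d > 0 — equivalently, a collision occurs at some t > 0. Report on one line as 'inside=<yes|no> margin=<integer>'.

d = (3, -17),  |d|² = 298;  R = 6+8 = 14,  c = 298−14² = 102
v_rel = (-2, 2),  |v_rel|² = 8;  v_rel·d = (-2)·(3) + (2)·(-17) = -40
8·t² + 80·t + 102 = 0  ⇒  m = (-40)² − 8·102 = 784
m = 784 > 0,  v_rel·d = -40 < 0  ⇒  outside

inside=no margin=784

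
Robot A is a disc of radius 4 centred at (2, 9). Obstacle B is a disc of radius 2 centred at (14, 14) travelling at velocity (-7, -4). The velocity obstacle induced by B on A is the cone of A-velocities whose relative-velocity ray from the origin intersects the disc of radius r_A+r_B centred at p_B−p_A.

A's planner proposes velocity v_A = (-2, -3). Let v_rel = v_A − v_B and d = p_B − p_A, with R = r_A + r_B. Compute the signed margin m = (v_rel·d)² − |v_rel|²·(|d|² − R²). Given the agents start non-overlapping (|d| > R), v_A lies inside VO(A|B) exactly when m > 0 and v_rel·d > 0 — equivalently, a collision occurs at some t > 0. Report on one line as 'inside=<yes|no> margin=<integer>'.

d = (12, 5),  |d|² = 169;  R = 4+2 = 6,  c = 169−6² = 133
v_rel = (5, 1),  |v_rel|² = 26;  v_rel·d = (5)·(12) + (1)·(5) = 65
26·t² − 130·t + 133 = 0  ⇒  m = 65² − 26·133 = 767
m = 767 > 0,  v_rel·d = 65 > 0  ⇒  inside

inside=yes margin=767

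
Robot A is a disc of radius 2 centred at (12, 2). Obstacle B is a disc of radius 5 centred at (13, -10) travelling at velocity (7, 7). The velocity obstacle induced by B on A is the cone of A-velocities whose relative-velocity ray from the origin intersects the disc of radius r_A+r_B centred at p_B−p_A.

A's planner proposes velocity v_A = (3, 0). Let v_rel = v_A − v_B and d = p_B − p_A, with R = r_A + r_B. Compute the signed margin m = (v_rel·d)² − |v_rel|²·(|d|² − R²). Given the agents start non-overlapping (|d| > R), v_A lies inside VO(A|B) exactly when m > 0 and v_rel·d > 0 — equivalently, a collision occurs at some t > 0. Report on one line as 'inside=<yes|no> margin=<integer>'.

d = (1, -12),  |d|² = 145;  R = 2+5 = 7,  c = 145−7² = 96
v_rel = (-4, -7),  |v_rel|² = 65;  v_rel·d = (-4)·(1) + (-7)·(-12) = 80
65·t² − 160·t + 96 = 0  ⇒  m = 80² − 65·96 = 160
m = 160 > 0,  v_rel·d = 80 > 0  ⇒  inside

inside=yes margin=160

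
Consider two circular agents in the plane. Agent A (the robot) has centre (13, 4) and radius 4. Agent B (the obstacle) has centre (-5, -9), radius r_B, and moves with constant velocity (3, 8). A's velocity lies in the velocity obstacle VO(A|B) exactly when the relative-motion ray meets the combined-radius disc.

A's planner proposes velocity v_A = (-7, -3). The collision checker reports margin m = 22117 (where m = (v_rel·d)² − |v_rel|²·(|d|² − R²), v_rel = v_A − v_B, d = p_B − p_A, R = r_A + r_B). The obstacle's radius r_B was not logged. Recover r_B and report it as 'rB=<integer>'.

m = 22117
d = (-18, -13);  v_rel = (-10, -11),  |v_rel|² = 221
v_rel×d = (-10)·(-13) − (-11)·(-18) = -68
since m = R²·221 − (-68)²:  R² = (4624 + 22117) / 221 = 121
R = √121 = 11  ⇒  r_B = 11 − 4 = 7

rB=7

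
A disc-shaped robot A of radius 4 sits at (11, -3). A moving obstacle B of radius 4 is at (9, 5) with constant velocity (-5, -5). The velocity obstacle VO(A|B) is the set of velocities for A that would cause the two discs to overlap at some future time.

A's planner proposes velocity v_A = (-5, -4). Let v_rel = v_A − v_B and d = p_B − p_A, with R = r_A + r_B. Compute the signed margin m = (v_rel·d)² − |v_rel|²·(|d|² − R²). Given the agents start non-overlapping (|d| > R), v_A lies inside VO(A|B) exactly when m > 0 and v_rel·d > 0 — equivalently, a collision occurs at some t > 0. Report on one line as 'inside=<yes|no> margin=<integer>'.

d = (-2, 8),  |d|² = 68;  R = 4+4 = 8,  c = 68−8² = 4
v_rel = (0, 1),  |v_rel|² = 1;  v_rel·d = (0)·(-2) + (1)·(8) = 8
1·t² − 16·t + 4 = 0  ⇒  m = 8² − 1·4 = 60
m = 60 > 0,  v_rel·d = 8 > 0  ⇒  inside

inside=yes margin=60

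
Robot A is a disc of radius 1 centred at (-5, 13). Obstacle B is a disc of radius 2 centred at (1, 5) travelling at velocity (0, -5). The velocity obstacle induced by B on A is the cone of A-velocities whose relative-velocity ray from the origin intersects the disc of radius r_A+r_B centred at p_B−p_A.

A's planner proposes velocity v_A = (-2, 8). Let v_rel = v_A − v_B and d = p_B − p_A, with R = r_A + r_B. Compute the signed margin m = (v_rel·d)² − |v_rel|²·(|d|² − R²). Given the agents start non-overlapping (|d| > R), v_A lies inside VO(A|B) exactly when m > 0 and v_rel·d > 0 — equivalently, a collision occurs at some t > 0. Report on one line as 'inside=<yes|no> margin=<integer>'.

d = (6, -8),  |d|² = 100;  R = 1+2 = 3,  c = 100−3² = 91
v_rel = (-2, 13),  |v_rel|² = 173;  v_rel·d = (-2)·(6) + (13)·(-8) = -116
173·t² + 232·t + 91 = 0  ⇒  m = (-116)² − 173·91 = -2287
m = -2287 < 0,  v_rel·d = -116 < 0  ⇒  outside

inside=no margin=-2287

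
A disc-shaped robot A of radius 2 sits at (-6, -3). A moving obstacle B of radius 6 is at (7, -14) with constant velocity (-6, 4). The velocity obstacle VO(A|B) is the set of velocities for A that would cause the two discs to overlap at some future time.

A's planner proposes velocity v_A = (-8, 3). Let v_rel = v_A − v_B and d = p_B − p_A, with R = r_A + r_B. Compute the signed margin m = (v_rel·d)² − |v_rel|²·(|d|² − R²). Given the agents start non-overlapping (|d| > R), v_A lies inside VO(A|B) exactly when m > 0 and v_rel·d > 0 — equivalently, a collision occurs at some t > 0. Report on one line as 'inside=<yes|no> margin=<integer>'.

d = (13, -11),  |d|² = 290;  R = 2+6 = 8,  c = 290−8² = 226
v_rel = (-2, -1),  |v_rel|² = 5;  v_rel·d = (-2)·(13) + (-1)·(-11) = -15
5·t² + 30·t + 226 = 0  ⇒  m = (-15)² − 5·226 = -905
m = -905 < 0,  v_rel·d = -15 < 0  ⇒  outside

inside=no margin=-905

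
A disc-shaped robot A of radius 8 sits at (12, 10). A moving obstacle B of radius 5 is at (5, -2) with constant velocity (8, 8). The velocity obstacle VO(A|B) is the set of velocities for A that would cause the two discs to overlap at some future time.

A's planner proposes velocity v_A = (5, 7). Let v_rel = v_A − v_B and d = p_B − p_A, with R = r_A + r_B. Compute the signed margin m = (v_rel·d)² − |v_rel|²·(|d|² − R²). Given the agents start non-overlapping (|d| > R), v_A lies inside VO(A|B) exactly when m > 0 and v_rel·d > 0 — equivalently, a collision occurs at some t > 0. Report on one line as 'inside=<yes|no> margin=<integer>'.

d = (-7, -12),  |d|² = 193;  R = 8+5 = 13,  c = 193−13² = 24
v_rel = (-3, -1),  |v_rel|² = 10;  v_rel·d = (-3)·(-7) + (-1)·(-12) = 33
10·t² − 66·t + 24 = 0  ⇒  m = 33² − 10·24 = 849
m = 849 > 0,  v_rel·d = 33 > 0  ⇒  inside

inside=yes margin=849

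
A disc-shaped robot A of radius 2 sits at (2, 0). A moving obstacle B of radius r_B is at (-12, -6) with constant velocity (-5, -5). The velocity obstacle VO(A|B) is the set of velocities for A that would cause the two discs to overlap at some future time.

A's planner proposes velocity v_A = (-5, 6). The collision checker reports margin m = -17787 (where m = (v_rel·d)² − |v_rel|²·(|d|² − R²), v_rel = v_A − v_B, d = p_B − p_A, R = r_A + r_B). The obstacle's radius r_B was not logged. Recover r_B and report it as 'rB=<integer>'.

m = -17787
d = (-14, -6);  v_rel = (0, 11),  |v_rel|² = 121
v_rel×d = (0)·(-6) − (11)·(-14) = 154
since m = R²·121 − 154²:  R² = (23716 + -17787) / 121 = 49
R = √49 = 7  ⇒  r_B = 7 − 2 = 5

rB=5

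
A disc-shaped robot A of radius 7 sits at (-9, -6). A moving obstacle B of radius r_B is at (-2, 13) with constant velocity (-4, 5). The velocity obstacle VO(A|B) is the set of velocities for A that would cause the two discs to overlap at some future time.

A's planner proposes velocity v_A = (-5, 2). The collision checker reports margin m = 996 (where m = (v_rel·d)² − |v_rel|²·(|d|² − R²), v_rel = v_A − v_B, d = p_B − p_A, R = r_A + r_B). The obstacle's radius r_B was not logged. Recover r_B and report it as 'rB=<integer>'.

m = 996
d = (7, 19);  v_rel = (-1, -3),  |v_rel|² = 10
v_rel×d = (-1)·(19) − (-3)·(7) = 2
since m = R²·10 − 2²:  R² = (4 + 996) / 10 = 100
R = √100 = 10  ⇒  r_B = 10 − 7 = 3

rB=3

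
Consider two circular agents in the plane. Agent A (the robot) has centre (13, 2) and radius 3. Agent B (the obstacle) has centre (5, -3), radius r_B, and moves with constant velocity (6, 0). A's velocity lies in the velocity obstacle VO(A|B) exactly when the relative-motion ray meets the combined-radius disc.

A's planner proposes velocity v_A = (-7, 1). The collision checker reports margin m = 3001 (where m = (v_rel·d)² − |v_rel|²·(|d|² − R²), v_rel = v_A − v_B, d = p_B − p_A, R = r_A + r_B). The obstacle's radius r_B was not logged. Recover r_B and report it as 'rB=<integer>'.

m = 3001
d = (-8, -5);  v_rel = (-13, 1),  |v_rel|² = 170
v_rel×d = (-13)·(-5) − (1)·(-8) = 73
since m = R²·170 − 73²:  R² = (5329 + 3001) / 170 = 49
R = √49 = 7  ⇒  r_B = 7 − 3 = 4

rB=4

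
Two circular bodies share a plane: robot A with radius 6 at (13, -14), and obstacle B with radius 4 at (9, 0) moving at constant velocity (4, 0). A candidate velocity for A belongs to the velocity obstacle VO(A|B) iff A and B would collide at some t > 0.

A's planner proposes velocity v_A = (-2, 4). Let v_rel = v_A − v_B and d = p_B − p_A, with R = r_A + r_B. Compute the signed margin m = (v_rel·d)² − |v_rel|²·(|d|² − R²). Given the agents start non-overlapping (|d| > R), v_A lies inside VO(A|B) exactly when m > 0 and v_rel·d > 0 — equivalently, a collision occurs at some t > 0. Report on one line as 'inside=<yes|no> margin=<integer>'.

d = (-4, 14),  |d|² = 212;  R = 6+4 = 10,  c = 212−10² = 112
v_rel = (-6, 4),  |v_rel|² = 52;  v_rel·d = (-6)·(-4) + (4)·(14) = 80
52·t² − 160·t + 112 = 0  ⇒  m = 80² − 52·112 = 576
m = 576 > 0,  v_rel·d = 80 > 0  ⇒  inside

inside=yes margin=576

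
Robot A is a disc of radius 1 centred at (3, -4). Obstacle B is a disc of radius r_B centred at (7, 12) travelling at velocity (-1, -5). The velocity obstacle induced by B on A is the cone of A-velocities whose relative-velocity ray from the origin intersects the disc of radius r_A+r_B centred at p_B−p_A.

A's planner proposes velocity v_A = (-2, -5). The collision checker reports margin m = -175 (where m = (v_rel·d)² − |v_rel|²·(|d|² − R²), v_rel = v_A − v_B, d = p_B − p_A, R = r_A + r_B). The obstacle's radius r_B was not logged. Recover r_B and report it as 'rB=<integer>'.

m = -175
d = (4, 16);  v_rel = (-1, 0),  |v_rel|² = 1
v_rel×d = (-1)·(16) − (0)·(4) = -16
since m = R²·1 − (-16)²:  R² = (256 + -175) / 1 = 81
R = √81 = 9  ⇒  r_B = 9 − 1 = 8

rB=8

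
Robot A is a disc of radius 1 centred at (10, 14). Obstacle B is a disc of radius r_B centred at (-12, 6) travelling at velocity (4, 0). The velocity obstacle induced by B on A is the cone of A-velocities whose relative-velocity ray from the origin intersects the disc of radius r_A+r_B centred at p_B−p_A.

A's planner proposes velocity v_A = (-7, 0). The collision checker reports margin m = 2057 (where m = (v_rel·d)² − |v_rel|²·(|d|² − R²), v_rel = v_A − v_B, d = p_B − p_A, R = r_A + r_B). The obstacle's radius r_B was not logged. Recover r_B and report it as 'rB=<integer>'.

m = 2057
d = (-22, -8);  v_rel = (-11, 0),  |v_rel|² = 121
v_rel×d = (-11)·(-8) − (0)·(-22) = 88
since m = R²·121 − 88²:  R² = (7744 + 2057) / 121 = 81
R = √81 = 9  ⇒  r_B = 9 − 1 = 8

rB=8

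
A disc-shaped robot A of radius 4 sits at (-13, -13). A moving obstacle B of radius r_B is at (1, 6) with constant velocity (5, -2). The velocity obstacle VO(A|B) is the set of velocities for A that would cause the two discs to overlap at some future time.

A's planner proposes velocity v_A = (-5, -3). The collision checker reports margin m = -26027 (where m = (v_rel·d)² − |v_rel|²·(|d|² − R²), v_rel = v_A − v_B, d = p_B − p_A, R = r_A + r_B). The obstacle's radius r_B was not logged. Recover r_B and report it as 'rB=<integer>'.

m = -26027
d = (14, 19);  v_rel = (-10, -1),  |v_rel|² = 101
v_rel×d = (-10)·(19) − (-1)·(14) = -176
since m = R²·101 − (-176)²:  R² = (30976 + -26027) / 101 = 49
R = √49 = 7  ⇒  r_B = 7 − 4 = 3

rB=3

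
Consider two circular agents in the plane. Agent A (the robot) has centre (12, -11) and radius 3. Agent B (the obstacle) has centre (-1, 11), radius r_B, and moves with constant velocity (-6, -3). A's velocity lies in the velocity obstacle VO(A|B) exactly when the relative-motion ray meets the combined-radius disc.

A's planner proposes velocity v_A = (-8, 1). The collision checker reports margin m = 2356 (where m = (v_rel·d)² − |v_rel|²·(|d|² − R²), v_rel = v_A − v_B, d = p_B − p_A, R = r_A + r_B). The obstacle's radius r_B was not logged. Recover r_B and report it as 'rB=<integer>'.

m = 2356
d = (-13, 22);  v_rel = (-2, 4),  |v_rel|² = 20
v_rel×d = (-2)·(22) − (4)·(-13) = 8
since m = R²·20 − 8²:  R² = (64 + 2356) / 20 = 121
R = √121 = 11  ⇒  r_B = 11 − 3 = 8

rB=8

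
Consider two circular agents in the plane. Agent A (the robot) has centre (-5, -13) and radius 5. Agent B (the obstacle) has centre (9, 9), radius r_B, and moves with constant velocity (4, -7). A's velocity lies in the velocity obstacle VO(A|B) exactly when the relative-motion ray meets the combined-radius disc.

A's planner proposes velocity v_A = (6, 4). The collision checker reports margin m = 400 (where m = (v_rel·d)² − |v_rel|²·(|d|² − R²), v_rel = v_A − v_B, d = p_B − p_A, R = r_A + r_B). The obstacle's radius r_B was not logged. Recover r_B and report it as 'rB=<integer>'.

m = 400
d = (14, 22);  v_rel = (2, 11),  |v_rel|² = 125
v_rel×d = (2)·(22) − (11)·(14) = -110
since m = R²·125 − (-110)²:  R² = (12100 + 400) / 125 = 100
R = √100 = 10  ⇒  r_B = 10 − 5 = 5

rB=5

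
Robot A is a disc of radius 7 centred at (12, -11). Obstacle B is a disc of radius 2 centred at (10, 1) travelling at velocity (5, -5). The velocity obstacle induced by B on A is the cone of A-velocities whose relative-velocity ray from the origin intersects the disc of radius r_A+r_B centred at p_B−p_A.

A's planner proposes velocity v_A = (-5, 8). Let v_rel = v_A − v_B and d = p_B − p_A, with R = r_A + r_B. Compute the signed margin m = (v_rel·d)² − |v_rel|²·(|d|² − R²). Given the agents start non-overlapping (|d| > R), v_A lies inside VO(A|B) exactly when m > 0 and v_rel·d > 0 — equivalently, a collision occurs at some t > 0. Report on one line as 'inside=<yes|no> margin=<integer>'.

d = (-2, 12),  |d|² = 148;  R = 7+2 = 9,  c = 148−9² = 67
v_rel = (-10, 13),  |v_rel|² = 269;  v_rel·d = (-10)·(-2) + (13)·(12) = 176
269·t² − 352·t + 67 = 0  ⇒  m = 176² − 269·67 = 12953
m = 12953 > 0,  v_rel·d = 176 > 0  ⇒  inside

inside=yes margin=12953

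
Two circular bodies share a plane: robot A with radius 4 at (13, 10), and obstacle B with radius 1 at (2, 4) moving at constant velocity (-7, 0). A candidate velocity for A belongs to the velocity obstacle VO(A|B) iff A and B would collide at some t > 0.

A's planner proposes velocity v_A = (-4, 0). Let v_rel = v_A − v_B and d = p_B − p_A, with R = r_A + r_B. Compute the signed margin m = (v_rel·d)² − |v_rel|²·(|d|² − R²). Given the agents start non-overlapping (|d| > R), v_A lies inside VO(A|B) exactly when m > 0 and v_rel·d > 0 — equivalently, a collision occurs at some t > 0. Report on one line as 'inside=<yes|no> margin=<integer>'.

d = (-11, -6),  |d|² = 157;  R = 4+1 = 5,  c = 157−5² = 132
v_rel = (3, 0),  |v_rel|² = 9;  v_rel·d = (3)·(-11) + (0)·(-6) = -33
9·t² + 66·t + 132 = 0  ⇒  m = (-33)² − 9·132 = -99
m = -99 < 0,  v_rel·d = -33 < 0  ⇒  outside

inside=no margin=-99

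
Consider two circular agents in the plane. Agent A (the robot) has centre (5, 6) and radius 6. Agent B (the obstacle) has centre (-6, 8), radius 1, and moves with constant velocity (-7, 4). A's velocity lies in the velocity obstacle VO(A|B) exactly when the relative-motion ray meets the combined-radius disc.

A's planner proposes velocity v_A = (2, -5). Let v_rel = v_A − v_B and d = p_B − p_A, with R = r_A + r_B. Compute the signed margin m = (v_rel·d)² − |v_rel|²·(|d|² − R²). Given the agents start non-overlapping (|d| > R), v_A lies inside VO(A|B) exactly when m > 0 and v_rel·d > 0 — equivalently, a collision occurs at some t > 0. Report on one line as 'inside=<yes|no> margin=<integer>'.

d = (-11, 2),  |d|² = 125;  R = 6+1 = 7,  c = 125−7² = 76
v_rel = (9, -9),  |v_rel|² = 162;  v_rel·d = (9)·(-11) + (-9)·(2) = -117
162·t² + 234·t + 76 = 0  ⇒  m = (-117)² − 162·76 = 1377
m = 1377 > 0,  v_rel·d = -117 < 0  ⇒  outside

inside=no margin=1377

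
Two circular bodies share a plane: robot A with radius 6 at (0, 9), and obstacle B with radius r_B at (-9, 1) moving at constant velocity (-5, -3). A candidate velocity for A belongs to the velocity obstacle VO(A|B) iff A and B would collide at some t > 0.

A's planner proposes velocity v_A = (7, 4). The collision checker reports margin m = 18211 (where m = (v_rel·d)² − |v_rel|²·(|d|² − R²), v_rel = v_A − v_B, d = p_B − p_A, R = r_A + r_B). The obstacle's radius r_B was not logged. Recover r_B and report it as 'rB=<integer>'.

m = 18211
d = (-9, -8);  v_rel = (12, 7),  |v_rel|² = 193
v_rel×d = (12)·(-8) − (7)·(-9) = -33
since m = R²·193 − (-33)²:  R² = (1089 + 18211) / 193 = 100
R = √100 = 10  ⇒  r_B = 10 − 6 = 4

rB=4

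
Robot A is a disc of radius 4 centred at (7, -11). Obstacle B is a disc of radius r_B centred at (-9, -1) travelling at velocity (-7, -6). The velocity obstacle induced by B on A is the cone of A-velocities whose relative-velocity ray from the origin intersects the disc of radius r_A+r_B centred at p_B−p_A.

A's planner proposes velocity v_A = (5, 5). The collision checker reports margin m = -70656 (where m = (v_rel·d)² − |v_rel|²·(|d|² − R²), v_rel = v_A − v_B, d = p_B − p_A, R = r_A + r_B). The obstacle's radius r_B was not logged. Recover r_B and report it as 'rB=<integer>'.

m = -70656
d = (-16, 10);  v_rel = (12, 11),  |v_rel|² = 265
v_rel×d = (12)·(10) − (11)·(-16) = 296
since m = R²·265 − 296²:  R² = (87616 + -70656) / 265 = 64
R = √64 = 8  ⇒  r_B = 8 − 4 = 4

rB=4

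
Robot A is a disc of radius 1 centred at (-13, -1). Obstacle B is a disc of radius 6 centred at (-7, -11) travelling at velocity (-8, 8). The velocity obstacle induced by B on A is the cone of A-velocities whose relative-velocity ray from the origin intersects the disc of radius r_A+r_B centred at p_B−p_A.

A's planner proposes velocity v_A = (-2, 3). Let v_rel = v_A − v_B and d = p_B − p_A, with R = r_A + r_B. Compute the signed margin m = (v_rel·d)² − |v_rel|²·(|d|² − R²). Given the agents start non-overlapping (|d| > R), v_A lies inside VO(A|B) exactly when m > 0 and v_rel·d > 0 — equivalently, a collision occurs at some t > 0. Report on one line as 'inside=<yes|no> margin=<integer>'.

d = (6, -10),  |d|² = 136;  R = 1+6 = 7,  c = 136−7² = 87
v_rel = (6, -5),  |v_rel|² = 61;  v_rel·d = (6)·(6) + (-5)·(-10) = 86
61·t² − 172·t + 87 = 0  ⇒  m = 86² − 61·87 = 2089
m = 2089 > 0,  v_rel·d = 86 > 0  ⇒  inside

inside=yes margin=2089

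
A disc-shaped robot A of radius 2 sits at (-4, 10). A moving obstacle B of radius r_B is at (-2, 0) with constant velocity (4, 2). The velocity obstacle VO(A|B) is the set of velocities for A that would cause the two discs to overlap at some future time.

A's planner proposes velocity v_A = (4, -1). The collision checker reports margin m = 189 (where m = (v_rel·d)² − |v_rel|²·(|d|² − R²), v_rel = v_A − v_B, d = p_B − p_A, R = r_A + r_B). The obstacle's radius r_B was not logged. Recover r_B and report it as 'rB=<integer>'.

m = 189
d = (2, -10);  v_rel = (0, -3),  |v_rel|² = 9
v_rel×d = (0)·(-10) − (-3)·(2) = 6
since m = R²·9 − 6²:  R² = (36 + 189) / 9 = 25
R = √25 = 5  ⇒  r_B = 5 − 2 = 3

rB=3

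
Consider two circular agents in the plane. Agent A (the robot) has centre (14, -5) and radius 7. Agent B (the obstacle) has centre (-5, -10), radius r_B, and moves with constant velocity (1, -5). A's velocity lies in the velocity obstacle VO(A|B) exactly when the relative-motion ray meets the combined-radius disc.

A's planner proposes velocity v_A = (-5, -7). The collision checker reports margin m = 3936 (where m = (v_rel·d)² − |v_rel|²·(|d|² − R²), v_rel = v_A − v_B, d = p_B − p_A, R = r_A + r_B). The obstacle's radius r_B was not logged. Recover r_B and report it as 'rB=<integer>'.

m = 3936
d = (-19, -5);  v_rel = (-6, -2),  |v_rel|² = 40
v_rel×d = (-6)·(-5) − (-2)·(-19) = -8
since m = R²·40 − (-8)²:  R² = (64 + 3936) / 40 = 100
R = √100 = 10  ⇒  r_B = 10 − 7 = 3

rB=3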